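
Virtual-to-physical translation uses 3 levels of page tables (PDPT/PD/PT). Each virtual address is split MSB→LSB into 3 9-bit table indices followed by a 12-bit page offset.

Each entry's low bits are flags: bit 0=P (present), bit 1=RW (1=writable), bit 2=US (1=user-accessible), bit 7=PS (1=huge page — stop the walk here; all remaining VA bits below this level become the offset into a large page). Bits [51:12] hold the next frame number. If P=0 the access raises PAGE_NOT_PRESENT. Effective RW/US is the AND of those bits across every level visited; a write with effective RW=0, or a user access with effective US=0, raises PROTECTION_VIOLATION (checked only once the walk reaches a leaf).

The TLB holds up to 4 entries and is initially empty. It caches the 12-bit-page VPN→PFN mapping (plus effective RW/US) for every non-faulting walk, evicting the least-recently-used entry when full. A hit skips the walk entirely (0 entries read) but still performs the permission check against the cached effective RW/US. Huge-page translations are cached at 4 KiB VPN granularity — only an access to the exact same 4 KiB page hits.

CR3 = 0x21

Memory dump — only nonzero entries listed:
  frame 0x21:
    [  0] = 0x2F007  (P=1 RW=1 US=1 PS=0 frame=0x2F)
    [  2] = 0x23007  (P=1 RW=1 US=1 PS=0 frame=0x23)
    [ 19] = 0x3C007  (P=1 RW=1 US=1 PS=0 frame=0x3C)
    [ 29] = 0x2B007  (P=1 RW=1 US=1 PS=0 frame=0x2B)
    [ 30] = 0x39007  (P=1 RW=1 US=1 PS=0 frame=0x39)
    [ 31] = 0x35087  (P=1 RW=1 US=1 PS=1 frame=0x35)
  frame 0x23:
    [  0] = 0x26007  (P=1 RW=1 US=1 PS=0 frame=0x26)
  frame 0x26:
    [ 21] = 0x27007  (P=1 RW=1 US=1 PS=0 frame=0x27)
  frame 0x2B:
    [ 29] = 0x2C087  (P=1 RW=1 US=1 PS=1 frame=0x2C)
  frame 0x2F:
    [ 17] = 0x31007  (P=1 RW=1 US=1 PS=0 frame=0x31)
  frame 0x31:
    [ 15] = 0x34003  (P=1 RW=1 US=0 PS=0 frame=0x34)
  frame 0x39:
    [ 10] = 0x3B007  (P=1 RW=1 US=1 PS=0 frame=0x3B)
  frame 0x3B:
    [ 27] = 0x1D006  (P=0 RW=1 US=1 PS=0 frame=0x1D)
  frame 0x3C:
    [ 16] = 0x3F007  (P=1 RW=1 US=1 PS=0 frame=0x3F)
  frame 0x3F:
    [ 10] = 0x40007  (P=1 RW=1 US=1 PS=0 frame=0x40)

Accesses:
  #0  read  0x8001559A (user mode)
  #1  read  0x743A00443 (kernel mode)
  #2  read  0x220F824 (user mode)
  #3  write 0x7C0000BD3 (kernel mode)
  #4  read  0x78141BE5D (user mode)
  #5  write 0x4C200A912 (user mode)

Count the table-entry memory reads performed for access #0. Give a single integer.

Per-access translation:
#0 VA=0x8001559A (r,user):
  L0: frame=0x21 idx=2 entry=0x23007 [P=1 RW=1 US=1 PS=0]
  L1: frame=0x23 idx=0 entry=0x26007 [P=1 RW=1 US=1 PS=0]
  L2: frame=0x26 idx=21 entry=0x27007 [P=1 RW=1 US=1 PS=0]
  → PA=0x2759A  (3 entries read)
#1 VA=0x743A00443 (r,kernel):
  L0: frame=0x21 idx=29 entry=0x2B007 [P=1 RW=1 US=1 PS=0]
  L1: frame=0x2B idx=29 entry=0x2C087 [P=1 RW=1 US=1 PS=1]
  → PA=0x2C443 (huge @L1)  (2 entries read)
#2 VA=0x220F824 (r,user):
  L0: frame=0x21 idx=0 entry=0x2F007 [P=1 RW=1 US=1 PS=0]
  L1: frame=0x2F idx=17 entry=0x31007 [P=1 RW=1 US=1 PS=0]
  L2: frame=0x31 idx=15 entry=0x34003 [P=1 RW=1 US=0 PS=0]
  → PROTECTION_VIOLATION  (3 entries read)
#3 VA=0x7C0000BD3 (w,kernel):
  L0: frame=0x21 idx=31 entry=0x35087 [P=1 RW=1 US=1 PS=1]
  → PA=0x35BD3 (huge @L0)  (1 entries read)
#4 VA=0x78141BE5D (r,user):
  L0: frame=0x21 idx=30 entry=0x39007 [P=1 RW=1 US=1 PS=0]
  L1: frame=0x39 idx=10 entry=0x3B007 [P=1 RW=1 US=1 PS=0]
  L2: frame=0x3B idx=27 entry=0x1D006 [P=0 RW=1 US=1 PS=0]
  → PAGE_NOT_PRESENT  (3 entries read)
#5 VA=0x4C200A912 (w,user):
  L0: frame=0x21 idx=19 entry=0x3C007 [P=1 RW=1 US=1 PS=0]
  L1: frame=0x3C idx=16 entry=0x3F007 [P=1 RW=1 US=1 PS=0]
  L2: frame=0x3F idx=10 entry=0x40007 [P=1 RW=1 US=1 PS=0]
  → PA=0x40912  (3 entries read)

Entries read for #0: 3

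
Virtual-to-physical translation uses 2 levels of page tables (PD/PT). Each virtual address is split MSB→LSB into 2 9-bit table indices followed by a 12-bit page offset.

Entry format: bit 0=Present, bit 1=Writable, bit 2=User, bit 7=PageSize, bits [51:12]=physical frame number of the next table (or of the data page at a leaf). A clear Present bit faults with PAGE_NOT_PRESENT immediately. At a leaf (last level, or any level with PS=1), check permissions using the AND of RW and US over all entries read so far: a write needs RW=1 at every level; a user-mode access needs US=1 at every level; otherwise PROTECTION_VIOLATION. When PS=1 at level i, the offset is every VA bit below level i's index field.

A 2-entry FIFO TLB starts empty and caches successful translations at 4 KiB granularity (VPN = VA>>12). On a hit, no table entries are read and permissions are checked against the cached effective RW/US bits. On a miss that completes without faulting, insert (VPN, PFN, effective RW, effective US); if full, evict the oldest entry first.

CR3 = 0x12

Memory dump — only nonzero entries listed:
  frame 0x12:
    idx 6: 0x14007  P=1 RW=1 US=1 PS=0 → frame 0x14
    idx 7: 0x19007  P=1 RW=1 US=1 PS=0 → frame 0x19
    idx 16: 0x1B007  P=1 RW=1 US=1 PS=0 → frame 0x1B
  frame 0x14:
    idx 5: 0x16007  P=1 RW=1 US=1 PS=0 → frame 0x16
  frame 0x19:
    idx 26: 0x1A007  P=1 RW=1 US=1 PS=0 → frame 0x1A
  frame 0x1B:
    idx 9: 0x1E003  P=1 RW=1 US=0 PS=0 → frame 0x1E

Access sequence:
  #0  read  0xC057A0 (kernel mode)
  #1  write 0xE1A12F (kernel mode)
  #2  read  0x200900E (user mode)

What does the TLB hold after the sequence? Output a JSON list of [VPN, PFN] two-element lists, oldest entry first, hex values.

Trace:
#0 VA=0xC057A0 (r,kernel):
  [0] read 0x12 idx=6: raw=0x14007 flags P=1 W=1 U=1 S=0
  [1] read 0x14 idx=5: raw=0x16007 flags P=1 W=1 U=1 S=0
  ✓ 0x167A0  — 2 lookups
#1 VA=0xE1A12F (w,kernel):
  [0] read 0x12 idx=7: raw=0x19007 flags P=1 W=1 U=1 S=0
  [1] read 0x19 idx=26: raw=0x1A007 flags P=1 W=1 U=1 S=0
  ✓ 0x1A12F  — 2 lookups
#2 VA=0x200900E (r,user):
  [0] read 0x12 idx=16: raw=0x1B007 flags P=1 W=1 U=1 S=0
  [1] read 0x1B idx=9: raw=0x1E003 flags P=1 W=1 U=0 S=0
  → PROTECTION_VIOLATION  (2 entries read)

TLB: [["0xC05", "0x16"], ["0xE1A", "0x1A"]]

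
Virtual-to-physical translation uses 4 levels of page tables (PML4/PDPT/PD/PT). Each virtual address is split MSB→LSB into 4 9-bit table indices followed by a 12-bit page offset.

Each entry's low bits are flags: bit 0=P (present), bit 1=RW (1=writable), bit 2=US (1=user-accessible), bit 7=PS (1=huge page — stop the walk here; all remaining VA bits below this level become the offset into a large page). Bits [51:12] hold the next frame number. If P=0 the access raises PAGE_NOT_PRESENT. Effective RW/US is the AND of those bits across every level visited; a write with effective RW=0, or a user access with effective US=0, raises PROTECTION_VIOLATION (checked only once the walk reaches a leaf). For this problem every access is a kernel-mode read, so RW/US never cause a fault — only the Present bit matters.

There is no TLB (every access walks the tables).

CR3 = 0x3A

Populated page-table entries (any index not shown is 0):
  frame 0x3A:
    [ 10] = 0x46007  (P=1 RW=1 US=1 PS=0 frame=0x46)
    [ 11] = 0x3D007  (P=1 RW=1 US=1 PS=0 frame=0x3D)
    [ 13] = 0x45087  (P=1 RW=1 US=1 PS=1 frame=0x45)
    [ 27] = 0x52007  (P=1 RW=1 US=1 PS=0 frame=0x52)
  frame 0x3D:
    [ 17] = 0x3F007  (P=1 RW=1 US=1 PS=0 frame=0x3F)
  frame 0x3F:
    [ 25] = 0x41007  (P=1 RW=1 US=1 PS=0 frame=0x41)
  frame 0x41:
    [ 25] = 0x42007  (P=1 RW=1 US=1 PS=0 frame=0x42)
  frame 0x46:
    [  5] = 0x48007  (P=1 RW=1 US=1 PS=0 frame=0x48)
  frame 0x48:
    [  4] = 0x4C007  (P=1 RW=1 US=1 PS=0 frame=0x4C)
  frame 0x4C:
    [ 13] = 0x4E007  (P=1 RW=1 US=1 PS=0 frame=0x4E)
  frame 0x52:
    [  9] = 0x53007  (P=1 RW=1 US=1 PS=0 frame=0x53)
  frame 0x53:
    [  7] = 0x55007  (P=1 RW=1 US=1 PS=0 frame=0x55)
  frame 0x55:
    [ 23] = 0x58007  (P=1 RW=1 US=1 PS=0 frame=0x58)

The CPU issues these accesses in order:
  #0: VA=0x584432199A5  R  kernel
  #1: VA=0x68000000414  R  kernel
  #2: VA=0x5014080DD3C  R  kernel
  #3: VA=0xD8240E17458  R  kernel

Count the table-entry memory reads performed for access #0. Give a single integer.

Per-access translation:
#0 VA=0x584432199A5 (r,kernel):
  [0] read 0x3A idx=11: raw=0x3D007 flags P=1 W=1 U=1 S=0
  [1] read 0x3D idx=17: raw=0x3F007 flags P=1 W=1 U=1 S=0
  [2] read 0x3F idx=25: raw=0x41007 flags P=1 W=1 U=1 S=0
  [3] read 0x41 idx=25: raw=0x42007 flags P=1 W=1 U=1 S=0
  ✓ 0x429A5  — 4 lookups
#1 VA=0x68000000414 (r,kernel):
  [0] read 0x3A idx=13: raw=0x45087 flags P=1 W=1 U=1 S=1
  ✓ 0x45414 (huge @L0)  — 1 lookups
#2 VA=0x5014080DD3C (r,kernel):
  [0] read 0x3A idx=10: raw=0x46007 flags P=1 W=1 U=1 S=0
  [1] read 0x46 idx=5: raw=0x48007 flags P=1 W=1 U=1 S=0
  [2] read 0x48 idx=4: raw=0x4C007 flags P=1 W=1 U=1 S=0
  [3] read 0x4C idx=13: raw=0x4E007 flags P=1 W=1 U=1 S=0
  ✓ 0x4ED3C  — 4 lookups
#3 VA=0xD8240E17458 (r,kernel):
  [0] read 0x3A idx=27: raw=0x52007 flags P=1 W=1 U=1 S=0
  [1] read 0x52 idx=9: raw=0x53007 flags P=1 W=1 U=1 S=0
  [2] read 0x53 idx=7: raw=0x55007 flags P=1 W=1 U=1 S=0
  [3] read 0x55 idx=23: raw=0x58007 flags P=1 W=1 U=1 S=0
  ✓ 0x58458  — 4 lookups

Entries read for #0: 4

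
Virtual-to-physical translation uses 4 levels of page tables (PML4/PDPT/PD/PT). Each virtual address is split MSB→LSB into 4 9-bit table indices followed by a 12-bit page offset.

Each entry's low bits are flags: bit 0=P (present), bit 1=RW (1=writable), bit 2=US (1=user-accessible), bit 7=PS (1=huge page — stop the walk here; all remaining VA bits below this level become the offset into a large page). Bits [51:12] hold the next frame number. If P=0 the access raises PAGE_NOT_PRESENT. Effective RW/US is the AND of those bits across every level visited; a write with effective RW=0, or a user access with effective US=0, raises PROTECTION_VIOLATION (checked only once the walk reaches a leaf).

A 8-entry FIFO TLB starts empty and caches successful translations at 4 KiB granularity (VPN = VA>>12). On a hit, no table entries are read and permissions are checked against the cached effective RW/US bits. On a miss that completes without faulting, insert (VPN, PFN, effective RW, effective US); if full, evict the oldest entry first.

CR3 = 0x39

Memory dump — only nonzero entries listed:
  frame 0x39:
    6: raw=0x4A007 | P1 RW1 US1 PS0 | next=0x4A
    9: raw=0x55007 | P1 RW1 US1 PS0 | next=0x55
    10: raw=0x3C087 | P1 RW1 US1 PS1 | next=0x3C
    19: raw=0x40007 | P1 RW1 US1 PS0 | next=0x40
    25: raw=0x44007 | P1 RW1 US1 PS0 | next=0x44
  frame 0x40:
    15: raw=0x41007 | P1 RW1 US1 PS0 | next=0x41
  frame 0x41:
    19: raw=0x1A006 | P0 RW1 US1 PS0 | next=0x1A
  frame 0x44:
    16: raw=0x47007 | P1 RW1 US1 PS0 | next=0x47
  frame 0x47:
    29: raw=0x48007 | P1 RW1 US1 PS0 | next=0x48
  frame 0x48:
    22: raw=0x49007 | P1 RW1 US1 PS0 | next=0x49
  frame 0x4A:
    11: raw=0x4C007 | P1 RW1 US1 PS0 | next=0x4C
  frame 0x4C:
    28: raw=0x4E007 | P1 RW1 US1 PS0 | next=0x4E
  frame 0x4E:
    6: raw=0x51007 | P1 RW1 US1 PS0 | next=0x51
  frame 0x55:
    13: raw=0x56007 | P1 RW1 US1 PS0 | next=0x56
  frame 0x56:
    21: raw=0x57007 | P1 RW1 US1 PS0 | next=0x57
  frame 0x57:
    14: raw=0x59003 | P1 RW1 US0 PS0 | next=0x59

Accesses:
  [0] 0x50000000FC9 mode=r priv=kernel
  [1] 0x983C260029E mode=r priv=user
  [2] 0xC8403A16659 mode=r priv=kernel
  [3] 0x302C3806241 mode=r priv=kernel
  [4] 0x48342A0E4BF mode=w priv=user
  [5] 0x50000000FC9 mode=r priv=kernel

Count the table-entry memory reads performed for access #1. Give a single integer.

Walk each access:
#0 VA=0x50000000FC9 (r,kernel):
  [0] read 0x39 idx=10: raw=0x3C087 flags P=1 W=1 U=1 S=1
  ⇒ phys 0x3CFC9 (huge @L0)  [1 reads]
#1 VA=0x983C260029E (r,user):
  [0] read 0x39 idx=19: raw=0x40007 flags P=1 W=1 U=1 S=0
  [1] read 0x40 idx=15: raw=0x41007 flags P=1 W=1 U=1 S=0
  [2] read 0x41 idx=19: raw=0x1A006 flags P=0 W=1 U=1 S=0
  ✗ PAGE_NOT_PRESENT  [3 reads]
#2 VA=0xC8403A16659 (r,kernel):
  [0] read 0x39 idx=25: raw=0x44007 flags P=1 W=1 U=1 S=0
  [1] read 0x44 idx=16: raw=0x47007 flags P=1 W=1 U=1 S=0
  [2] read 0x47 idx=29: raw=0x48007 flags P=1 W=1 U=1 S=0
  [3] read 0x48 idx=22: raw=0x49007 flags P=1 W=1 U=1 S=0
  ⇒ phys 0x49659  [4 reads]
#3 VA=0x302C3806241 (r,kernel):
  [0] read 0x39 idx=6: raw=0x4A007 flags P=1 W=1 U=1 S=0
  [1] read 0x4A idx=11: raw=0x4C007 flags P=1 W=1 U=1 S=0
  [2] read 0x4C idx=28: raw=0x4E007 flags P=1 W=1 U=1 S=0
  [3] read 0x4E idx=6: raw=0x51007 flags P=1 W=1 U=1 S=0
  ⇒ phys 0x51241  [4 reads]
#4 VA=0x48342A0E4BF (w,user):
  [0] read 0x39 idx=9: raw=0x55007 flags P=1 W=1 U=1 S=0
  [1] read 0x55 idx=13: raw=0x56007 flags P=1 W=1 U=1 S=0
  [2] read 0x56 idx=21: raw=0x57007 flags P=1 W=1 U=1 S=0
  [3] read 0x57 idx=14: raw=0x59003 flags P=1 W=1 U=0 S=0
  ✗ PROTECTION_VIOLATION  [4 reads]
#5 VA=0x50000000FC9 (r,kernel):
  TLB hit vpn=0x50000000 → PA=0x3CFC9

Entries read for #1: 3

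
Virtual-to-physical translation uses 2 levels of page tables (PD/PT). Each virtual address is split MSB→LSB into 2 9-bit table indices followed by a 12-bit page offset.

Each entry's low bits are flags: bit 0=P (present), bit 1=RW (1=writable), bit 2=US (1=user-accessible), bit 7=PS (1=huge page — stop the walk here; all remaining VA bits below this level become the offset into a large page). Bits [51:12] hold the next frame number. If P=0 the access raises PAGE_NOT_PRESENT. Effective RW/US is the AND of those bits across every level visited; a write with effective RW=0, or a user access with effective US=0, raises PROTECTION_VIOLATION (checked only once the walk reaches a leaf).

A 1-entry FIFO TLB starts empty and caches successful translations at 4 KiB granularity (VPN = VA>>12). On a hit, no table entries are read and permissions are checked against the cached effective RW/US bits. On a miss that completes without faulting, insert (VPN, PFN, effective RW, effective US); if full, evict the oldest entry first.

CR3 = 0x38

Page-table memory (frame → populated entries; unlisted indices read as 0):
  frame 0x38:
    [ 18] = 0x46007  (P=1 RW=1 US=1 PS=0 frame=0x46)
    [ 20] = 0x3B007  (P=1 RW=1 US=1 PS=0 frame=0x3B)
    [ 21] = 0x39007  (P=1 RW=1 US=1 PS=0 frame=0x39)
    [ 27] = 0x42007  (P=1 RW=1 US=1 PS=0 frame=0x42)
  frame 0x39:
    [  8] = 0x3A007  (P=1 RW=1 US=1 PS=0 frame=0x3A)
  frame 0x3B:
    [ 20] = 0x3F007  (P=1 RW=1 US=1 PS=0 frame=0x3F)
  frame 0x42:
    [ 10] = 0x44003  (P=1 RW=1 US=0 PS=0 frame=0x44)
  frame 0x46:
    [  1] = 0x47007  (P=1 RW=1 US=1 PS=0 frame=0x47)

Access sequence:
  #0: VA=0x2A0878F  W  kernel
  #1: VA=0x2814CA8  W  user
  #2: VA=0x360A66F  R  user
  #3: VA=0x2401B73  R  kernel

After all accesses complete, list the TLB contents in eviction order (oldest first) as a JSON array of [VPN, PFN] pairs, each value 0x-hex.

Trace:
#0 VA=0x2A0878F (w,kernel):
  L0 @0x38[21] → 0x39007  P=1,RW=1,US=1,PS=0
  L1 @0x39[8] → 0x3A007  P=1,RW=1,US=1,PS=0
  ✓ 0x3A78F  — 2 lookups
#1 VA=0x2814CA8 (w,user):
  L0 @0x38[20] → 0x3B007  P=1,RW=1,US=1,PS=0
  L1 @0x3B[20] → 0x3F007  P=1,RW=1,US=1,PS=0
  ✓ 0x3FCA8  — 2 lookups
#2 VA=0x360A66F (r,user):
  L0 @0x38[27] → 0x42007  P=1,RW=1,US=1,PS=0
  L1 @0x42[10] → 0x44003  P=1,RW=1,US=0,PS=0
  → PROTECTION_VIOLATION  (2 entries read)
#3 VA=0x2401B73 (r,kernel):
  L0 @0x38[18] → 0x46007  P=1,RW=1,US=1,PS=0
  L1 @0x46[1] → 0x47007  P=1,RW=1,US=1,PS=0
  ✓ 0x47B73  — 2 lookups

TLB: [["0x2401", "0x47"]]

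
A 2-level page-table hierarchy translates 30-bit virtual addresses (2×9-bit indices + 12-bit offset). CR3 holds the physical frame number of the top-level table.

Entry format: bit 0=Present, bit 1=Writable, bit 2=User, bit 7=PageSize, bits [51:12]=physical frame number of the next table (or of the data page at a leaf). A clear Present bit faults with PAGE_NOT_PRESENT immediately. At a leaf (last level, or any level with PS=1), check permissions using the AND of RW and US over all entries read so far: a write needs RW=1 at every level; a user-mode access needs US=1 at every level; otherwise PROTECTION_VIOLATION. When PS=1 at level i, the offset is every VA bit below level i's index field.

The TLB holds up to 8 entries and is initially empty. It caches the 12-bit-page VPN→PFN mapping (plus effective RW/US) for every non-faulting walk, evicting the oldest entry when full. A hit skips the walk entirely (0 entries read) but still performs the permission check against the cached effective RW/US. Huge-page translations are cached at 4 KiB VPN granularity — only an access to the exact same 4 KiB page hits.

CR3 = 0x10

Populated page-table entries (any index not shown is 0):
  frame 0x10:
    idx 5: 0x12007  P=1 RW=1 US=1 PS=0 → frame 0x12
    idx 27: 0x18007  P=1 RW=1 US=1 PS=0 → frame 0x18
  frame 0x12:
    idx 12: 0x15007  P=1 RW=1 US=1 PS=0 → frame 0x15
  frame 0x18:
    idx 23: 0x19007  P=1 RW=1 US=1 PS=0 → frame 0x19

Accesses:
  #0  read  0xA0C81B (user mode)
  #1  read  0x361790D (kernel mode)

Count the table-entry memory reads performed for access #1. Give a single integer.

Per-access translation:
#0 VA=0xA0C81B (r,user):
  L0 @0x10[5] → 0x12007  P=1,RW=1,US=1,PS=0
  L1 @0x12[12] → 0x15007  P=1,RW=1,US=1,PS=0
  → PA=0x1581B  (2 entries read)
#1 VA=0x361790D (r,kernel):
  L0 @0x10[27] → 0x18007  P=1,RW=1,US=1,PS=0
  L1 @0x18[23] → 0x19007  P=1,RW=1,US=1,PS=0
  → PA=0x1990D  (2 entries read)

Entries read for #1: 2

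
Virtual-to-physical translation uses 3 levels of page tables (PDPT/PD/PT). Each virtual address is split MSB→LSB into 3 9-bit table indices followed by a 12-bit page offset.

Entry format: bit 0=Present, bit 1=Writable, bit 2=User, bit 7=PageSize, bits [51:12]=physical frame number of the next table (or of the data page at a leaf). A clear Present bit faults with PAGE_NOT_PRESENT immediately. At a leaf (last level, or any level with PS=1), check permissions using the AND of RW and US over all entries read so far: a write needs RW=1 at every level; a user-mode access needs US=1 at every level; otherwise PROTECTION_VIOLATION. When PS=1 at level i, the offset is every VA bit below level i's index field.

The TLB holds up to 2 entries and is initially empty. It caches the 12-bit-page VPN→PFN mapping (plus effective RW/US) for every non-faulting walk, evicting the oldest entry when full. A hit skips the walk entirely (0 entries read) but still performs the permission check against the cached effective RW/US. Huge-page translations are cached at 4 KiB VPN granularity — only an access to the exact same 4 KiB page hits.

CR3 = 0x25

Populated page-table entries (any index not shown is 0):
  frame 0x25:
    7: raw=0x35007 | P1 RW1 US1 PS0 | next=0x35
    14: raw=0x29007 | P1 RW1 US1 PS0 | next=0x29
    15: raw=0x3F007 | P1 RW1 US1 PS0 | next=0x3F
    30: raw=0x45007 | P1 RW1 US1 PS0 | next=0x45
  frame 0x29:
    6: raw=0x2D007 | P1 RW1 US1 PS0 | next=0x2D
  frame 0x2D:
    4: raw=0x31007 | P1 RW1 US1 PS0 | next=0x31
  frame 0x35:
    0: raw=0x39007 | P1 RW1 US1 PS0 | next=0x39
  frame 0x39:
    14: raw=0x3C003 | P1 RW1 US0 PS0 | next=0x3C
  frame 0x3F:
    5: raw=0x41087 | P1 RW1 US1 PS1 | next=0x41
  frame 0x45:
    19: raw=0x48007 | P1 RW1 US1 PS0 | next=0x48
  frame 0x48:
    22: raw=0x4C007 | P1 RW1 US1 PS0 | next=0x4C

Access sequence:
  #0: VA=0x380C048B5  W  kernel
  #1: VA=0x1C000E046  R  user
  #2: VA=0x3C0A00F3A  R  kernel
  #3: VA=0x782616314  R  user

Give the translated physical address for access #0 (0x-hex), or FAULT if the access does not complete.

Per-access translation:
#0 VA=0x380C048B5 (w,kernel):
  L0: frame=0x25 idx=14 entry=0x29007 [P=1 RW=1 US=1 PS=0]
  L1: frame=0x29 idx=6 entry=0x2D007 [P=1 RW=1 US=1 PS=0]
  L2: frame=0x2D idx=4 entry=0x31007 [P=1 RW=1 US=1 PS=0]
  ✓ 0x318B5  — 3 lookups
#1 VA=0x1C000E046 (r,user):
  L0: frame=0x25 idx=7 entry=0x35007 [P=1 RW=1 US=1 PS=0]
  L1: frame=0x35 idx=0 entry=0x39007 [P=1 RW=1 US=1 PS=0]
  L2: frame=0x39 idx=14 entry=0x3C003 [P=1 RW=1 US=0 PS=0]
  → PROTECTION_VIOLATION  (3 entries read)
#2 VA=0x3C0A00F3A (r,kernel):
  L0: frame=0x25 idx=15 entry=0x3F007 [P=1 RW=1 US=1 PS=0]
  L1: frame=0x3F idx=5 entry=0x41087 [P=1 RW=1 US=1 PS=1]
  ✓ 0x41F3A (huge @L1)  — 2 lookups
#3 VA=0x782616314 (r,user):
  L0: frame=0x25 idx=30 entry=0x45007 [P=1 RW=1 US=1 PS=0]
  L1: frame=0x45 idx=19 entry=0x48007 [P=1 RW=1 US=1 PS=0]
  L2: frame=0x48 idx=22 entry=0x4C007 [P=1 RW=1 US=1 PS=0]
  ✓ 0x4C314  — 3 lookups

Access #0 PA: 0x318B5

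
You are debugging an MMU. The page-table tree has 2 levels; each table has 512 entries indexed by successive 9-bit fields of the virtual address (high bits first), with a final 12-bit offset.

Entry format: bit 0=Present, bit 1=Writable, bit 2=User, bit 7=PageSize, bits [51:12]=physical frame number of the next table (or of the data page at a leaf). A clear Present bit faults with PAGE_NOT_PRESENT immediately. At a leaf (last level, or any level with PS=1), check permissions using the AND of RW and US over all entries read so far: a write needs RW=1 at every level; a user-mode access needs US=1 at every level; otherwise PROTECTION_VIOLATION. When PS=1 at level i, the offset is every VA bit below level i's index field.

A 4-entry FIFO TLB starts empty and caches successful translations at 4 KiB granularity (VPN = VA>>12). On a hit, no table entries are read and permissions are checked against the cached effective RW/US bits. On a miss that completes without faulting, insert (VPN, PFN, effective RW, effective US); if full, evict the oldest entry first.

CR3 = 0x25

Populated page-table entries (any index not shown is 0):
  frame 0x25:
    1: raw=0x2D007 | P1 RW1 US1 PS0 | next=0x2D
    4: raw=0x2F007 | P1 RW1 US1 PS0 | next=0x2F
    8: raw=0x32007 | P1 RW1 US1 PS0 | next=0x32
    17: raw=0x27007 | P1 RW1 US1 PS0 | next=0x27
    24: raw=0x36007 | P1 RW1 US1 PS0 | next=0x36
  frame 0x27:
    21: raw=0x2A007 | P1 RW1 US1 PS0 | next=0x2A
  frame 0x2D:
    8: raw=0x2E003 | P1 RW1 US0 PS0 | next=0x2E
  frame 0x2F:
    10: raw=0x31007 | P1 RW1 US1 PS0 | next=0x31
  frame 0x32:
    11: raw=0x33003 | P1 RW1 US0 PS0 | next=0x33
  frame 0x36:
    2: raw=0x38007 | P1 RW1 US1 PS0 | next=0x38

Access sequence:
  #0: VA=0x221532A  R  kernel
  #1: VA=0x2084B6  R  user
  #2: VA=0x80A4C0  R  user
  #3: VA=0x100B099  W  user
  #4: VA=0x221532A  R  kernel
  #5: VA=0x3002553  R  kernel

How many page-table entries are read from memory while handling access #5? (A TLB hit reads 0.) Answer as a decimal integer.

Per-access translation:
#0 VA=0x221532A (r,kernel):
  [0] read 0x25 idx=17: raw=0x27007 flags P=1 W=1 U=1 S=0
  [1] read 0x27 idx=21: raw=0x2A007 flags P=1 W=1 U=1 S=0
  ✓ 0x2A32A  — 2 lookups
#1 VA=0x2084B6 (r,user):
  [0] read 0x25 idx=1: raw=0x2D007 flags P=1 W=1 U=1 S=0
  [1] read 0x2D idx=8: raw=0x2E003 flags P=1 W=1 U=0 S=0
  → PROTECTION_VIOLATION  (2 entries read)
#2 VA=0x80A4C0 (r,user):
  [0] read 0x25 idx=4: raw=0x2F007 flags P=1 W=1 U=1 S=0
  [1] read 0x2F idx=10: raw=0x31007 flags P=1 W=1 U=1 S=0
  ✓ 0x314C0  — 2 lookups
#3 VA=0x100B099 (w,user):
  [0] read 0x25 idx=8: raw=0x32007 flags P=1 W=1 U=1 S=0
  [1] read 0x32 idx=11: raw=0x33003 flags P=1 W=1 U=0 S=0
  → PROTECTION_VIOLATION  (2 entries read)
#4 VA=0x221532A (r,kernel):
  TLB hit vpn=0x2215 → PA=0x2A32A
#5 VA=0x3002553 (r,kernel):
  [0] read 0x25 idx=24: raw=0x36007 flags P=1 W=1 U=1 S=0
  [1] read 0x36 idx=2: raw=0x38007 flags P=1 W=1 U=1 S=0
  ✓ 0x38553  — 2 lookups

Entries read for #5: 2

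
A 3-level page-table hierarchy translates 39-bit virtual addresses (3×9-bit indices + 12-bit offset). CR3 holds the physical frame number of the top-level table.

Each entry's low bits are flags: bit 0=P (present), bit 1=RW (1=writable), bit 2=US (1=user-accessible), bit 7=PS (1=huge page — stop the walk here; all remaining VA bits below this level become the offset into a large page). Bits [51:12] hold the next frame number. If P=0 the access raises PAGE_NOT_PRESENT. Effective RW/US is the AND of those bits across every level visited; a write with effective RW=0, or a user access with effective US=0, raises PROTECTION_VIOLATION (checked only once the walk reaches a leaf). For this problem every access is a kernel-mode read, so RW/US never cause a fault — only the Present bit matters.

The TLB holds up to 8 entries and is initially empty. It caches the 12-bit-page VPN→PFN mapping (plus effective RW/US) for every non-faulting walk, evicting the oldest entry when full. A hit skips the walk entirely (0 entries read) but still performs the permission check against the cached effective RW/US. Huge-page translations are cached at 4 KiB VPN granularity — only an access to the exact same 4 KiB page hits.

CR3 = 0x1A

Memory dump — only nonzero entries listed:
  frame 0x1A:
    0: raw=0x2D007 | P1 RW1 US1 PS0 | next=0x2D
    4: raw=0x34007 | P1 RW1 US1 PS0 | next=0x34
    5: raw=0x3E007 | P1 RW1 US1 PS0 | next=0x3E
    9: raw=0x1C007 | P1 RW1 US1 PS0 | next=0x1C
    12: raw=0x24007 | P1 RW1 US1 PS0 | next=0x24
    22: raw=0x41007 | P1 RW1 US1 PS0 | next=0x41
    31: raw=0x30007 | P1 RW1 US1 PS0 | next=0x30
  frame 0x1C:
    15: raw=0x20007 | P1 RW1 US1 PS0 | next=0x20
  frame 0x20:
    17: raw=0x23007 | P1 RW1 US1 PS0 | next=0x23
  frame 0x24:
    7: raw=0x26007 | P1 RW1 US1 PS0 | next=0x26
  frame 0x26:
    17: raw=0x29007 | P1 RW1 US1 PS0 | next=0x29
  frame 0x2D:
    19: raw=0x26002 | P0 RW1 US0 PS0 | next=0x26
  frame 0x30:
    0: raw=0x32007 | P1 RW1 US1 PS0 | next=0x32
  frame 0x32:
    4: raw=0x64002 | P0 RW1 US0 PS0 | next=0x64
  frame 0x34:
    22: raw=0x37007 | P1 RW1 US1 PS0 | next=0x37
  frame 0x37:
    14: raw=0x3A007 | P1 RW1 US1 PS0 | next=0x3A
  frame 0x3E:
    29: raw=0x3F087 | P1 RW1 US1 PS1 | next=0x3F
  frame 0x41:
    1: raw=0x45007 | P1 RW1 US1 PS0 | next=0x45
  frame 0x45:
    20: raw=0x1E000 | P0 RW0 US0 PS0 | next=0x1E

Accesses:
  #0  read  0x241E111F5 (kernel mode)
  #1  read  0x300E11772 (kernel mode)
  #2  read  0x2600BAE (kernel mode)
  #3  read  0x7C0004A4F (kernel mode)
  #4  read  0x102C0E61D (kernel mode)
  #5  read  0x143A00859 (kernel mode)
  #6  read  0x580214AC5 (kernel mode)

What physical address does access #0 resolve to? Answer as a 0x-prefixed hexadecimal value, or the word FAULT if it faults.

Trace:
#0 VA=0x241E111F5 (r,kernel):
  [0] read 0x1A idx=9: raw=0x1C007 flags P=1 W=1 U=1 S=0
  [1] read 0x1C idx=15: raw=0x20007 flags P=1 W=1 U=1 S=0
  [2] read 0x20 idx=17: raw=0x23007 flags P=1 W=1 U=1 S=0
  ⇒ phys 0x231F5  [3 reads]
#1 VA=0x300E11772 (r,kernel):
  [0] read 0x1A idx=12: raw=0x24007 flags P=1 W=1 U=1 S=0
  [1] read 0x24 idx=7: raw=0x26007 flags P=1 W=1 U=1 S=0
  [2] read 0x26 idx=17: raw=0x29007 flags P=1 W=1 U=1 S=0
  ⇒ phys 0x29772  [3 reads]
#2 VA=0x2600BAE (r,kernel):
  [0] read 0x1A idx=0: raw=0x2D007 flags P=1 W=1 U=1 S=0
  [1] read 0x2D idx=19: raw=0x26002 flags P=0 W=1 U=0 S=0
  → PAGE_NOT_PRESENT  (2 entries read)
#3 VA=0x7C0004A4F (r,kernel):
  [0] read 0x1A idx=31: raw=0x30007 flags P=1 W=1 U=1 S=0
  [1] read 0x30 idx=0: raw=0x32007 flags P=1 W=1 U=1 S=0
  [2] read 0x32 idx=4: raw=0x64002 flags P=0 W=1 U=0 S=0
  → PAGE_NOT_PRESENT  (3 entries read)
#4 VA=0x102C0E61D (r,kernel):
  [0] read 0x1A idx=4: raw=0x34007 flags P=1 W=1 U=1 S=0
  [1] read 0x34 idx=22: raw=0x37007 flags P=1 W=1 U=1 S=0
  [2] read 0x37 idx=14: raw=0x3A007 flags P=1 W=1 U=1 S=0
  ⇒ phys 0x3A61D  [3 reads]
#5 VA=0x143A00859 (r,kernel):
  [0] read 0x1A idx=5: raw=0x3E007 flags P=1 W=1 U=1 S=0
  [1] read 0x3E idx=29: raw=0x3F087 flags P=1 W=1 U=1 S=1
  ⇒ phys 0x3F859 (huge @L1)  [2 reads]
#6 VA=0x580214AC5 (r,kernel):
  [0] read 0x1A idx=22: raw=0x41007 flags P=1 W=1 U=1 S=0
  [1] read 0x41 idx=1: raw=0x45007 flags P=1 W=1 U=1 S=0
  [2] read 0x45 idx=20: raw=0x1E000 flags P=0 W=0 U=0 S=0
  → PAGE_NOT_PRESENT  (3 entries read)

Access #0 PA: 0x231F5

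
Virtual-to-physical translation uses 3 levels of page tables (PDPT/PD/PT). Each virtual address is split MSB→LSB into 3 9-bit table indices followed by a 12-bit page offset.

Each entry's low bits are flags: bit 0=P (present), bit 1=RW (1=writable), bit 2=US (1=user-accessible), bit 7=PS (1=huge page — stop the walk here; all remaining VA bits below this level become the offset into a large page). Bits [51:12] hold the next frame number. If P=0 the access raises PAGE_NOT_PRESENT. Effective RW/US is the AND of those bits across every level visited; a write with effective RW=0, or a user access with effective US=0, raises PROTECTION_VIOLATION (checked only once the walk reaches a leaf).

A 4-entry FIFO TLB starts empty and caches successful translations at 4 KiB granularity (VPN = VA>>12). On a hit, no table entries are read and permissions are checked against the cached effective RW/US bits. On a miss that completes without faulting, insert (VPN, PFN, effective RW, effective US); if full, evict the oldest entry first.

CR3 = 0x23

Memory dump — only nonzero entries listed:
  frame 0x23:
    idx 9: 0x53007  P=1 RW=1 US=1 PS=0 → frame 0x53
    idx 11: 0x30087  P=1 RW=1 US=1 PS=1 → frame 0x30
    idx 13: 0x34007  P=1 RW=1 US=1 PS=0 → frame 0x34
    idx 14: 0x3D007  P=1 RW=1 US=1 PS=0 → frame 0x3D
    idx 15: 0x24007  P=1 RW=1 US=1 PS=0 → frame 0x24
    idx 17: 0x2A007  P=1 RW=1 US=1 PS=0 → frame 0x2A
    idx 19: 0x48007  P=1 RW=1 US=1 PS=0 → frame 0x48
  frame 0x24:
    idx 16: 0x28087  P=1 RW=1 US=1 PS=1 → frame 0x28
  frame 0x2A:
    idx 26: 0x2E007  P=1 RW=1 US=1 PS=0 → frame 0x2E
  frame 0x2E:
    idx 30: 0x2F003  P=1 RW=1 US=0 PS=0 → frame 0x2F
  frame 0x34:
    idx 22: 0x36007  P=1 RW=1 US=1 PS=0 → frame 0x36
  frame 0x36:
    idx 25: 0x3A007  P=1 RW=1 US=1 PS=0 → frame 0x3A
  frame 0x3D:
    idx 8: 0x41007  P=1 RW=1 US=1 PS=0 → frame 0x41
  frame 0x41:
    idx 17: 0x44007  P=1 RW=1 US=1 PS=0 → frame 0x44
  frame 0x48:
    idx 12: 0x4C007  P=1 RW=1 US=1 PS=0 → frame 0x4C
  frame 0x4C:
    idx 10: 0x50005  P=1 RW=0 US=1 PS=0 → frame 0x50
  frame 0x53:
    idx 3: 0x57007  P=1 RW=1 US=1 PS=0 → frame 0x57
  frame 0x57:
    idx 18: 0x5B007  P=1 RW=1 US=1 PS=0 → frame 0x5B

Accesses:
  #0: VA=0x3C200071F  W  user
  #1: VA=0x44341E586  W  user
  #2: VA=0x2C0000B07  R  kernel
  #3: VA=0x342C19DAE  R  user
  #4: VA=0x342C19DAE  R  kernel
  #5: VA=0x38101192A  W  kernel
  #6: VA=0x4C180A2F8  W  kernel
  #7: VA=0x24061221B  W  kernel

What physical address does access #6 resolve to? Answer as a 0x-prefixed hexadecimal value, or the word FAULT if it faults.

Trace:
#0 VA=0x3C200071F (w,user):
  [0] read 0x23 idx=15: raw=0x24007 flags P=1 W=1 U=1 S=0
  [1] read 0x24 idx=16: raw=0x28087 flags P=1 W=1 U=1 S=1
  ✓ 0x2871F (huge @L1)  — 2 lookups
#1 VA=0x44341E586 (w,user):
  [0] read 0x23 idx=17: raw=0x2A007 flags P=1 W=1 U=1 S=0
  [1] read 0x2A idx=26: raw=0x2E007 flags P=1 W=1 U=1 S=0
  [2] read 0x2E idx=30: raw=0x2F003 flags P=1 W=1 U=0 S=0
  ⇒ fault: PROTECTION_VIOLATION  — 3 lookups
#2 VA=0x2C0000B07 (r,kernel):
  [0] read 0x23 idx=11: raw=0x30087 flags P=1 W=1 U=1 S=1
  ✓ 0x30B07 (huge @L0)  — 1 lookups
#3 VA=0x342C19DAE (r,user):
  [0] read 0x23 idx=13: raw=0x34007 flags P=1 W=1 U=1 S=0
  [1] read 0x34 idx=22: raw=0x36007 flags P=1 W=1 U=1 S=0
  [2] read 0x36 idx=25: raw=0x3A007 flags P=1 W=1 U=1 S=0
  ✓ 0x3ADAE  — 3 lookups
#4 VA=0x342C19DAE (r,kernel):
  TLB hit vpn=0x342C19 → PA=0x3ADAE
#5 VA=0x38101192A (w,kernel):
  [0] read 0x23 idx=14: raw=0x3D007 flags P=1 W=1 U=1 S=0
  [1] read 0x3D idx=8: raw=0x41007 flags P=1 W=1 U=1 S=0
  [2] read 0x41 idx=17: raw=0x44007 flags P=1 W=1 U=1 S=0
  ✓ 0x4492A  — 3 lookups
#6 VA=0x4C180A2F8 (w,kernel):
  [0] read 0x23 idx=19: raw=0x48007 flags P=1 W=1 U=1 S=0
  [1] read 0x48 idx=12: raw=0x4C007 flags P=1 W=1 U=1 S=0
  [2] read 0x4C idx=10: raw=0x50005 flags P=1 W=0 U=1 S=0
  ⇒ fault: PROTECTION_VIOLATION  — 3 lookups
#7 VA=0x24061221B (w,kernel):
  [0] read 0x23 idx=9: raw=0x53007 flags P=1 W=1 U=1 S=0
  [1] read 0x53 idx=3: raw=0x57007 flags P=1 W=1 U=1 S=0
  [2] read 0x57 idx=18: raw=0x5B007 flags P=1 W=1 U=1 S=0
  ✓ 0x5B21B  — 3 lookups

Access #6 PA: FAULT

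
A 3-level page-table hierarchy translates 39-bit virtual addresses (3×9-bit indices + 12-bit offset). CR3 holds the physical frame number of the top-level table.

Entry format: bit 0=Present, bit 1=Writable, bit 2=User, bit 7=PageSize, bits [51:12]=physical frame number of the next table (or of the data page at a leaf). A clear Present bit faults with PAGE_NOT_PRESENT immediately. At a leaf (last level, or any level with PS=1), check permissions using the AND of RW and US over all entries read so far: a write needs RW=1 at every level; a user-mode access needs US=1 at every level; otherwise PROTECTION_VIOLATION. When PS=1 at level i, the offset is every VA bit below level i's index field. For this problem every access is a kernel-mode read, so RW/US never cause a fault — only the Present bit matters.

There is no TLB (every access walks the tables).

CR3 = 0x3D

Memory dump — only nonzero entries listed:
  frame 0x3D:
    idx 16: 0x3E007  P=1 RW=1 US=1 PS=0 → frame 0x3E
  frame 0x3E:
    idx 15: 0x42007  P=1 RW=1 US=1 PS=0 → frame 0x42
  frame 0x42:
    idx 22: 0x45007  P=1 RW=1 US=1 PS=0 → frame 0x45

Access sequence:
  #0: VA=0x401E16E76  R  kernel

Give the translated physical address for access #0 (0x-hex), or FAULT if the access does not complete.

Walk each access:
#0 VA=0x401E16E76 (r,kernel):
  L0: frame=0x3D idx=16 entry=0x3E007 [P=1 RW=1 US=1 PS=0]
  L1: frame=0x3E idx=15 entry=0x42007 [P=1 RW=1 US=1 PS=0]
  L2: frame=0x42 idx=22 entry=0x45007 [P=1 RW=1 US=1 PS=0]
  → PA=0x45E76  (3 entries read)

Access #0 PA: 0x45E76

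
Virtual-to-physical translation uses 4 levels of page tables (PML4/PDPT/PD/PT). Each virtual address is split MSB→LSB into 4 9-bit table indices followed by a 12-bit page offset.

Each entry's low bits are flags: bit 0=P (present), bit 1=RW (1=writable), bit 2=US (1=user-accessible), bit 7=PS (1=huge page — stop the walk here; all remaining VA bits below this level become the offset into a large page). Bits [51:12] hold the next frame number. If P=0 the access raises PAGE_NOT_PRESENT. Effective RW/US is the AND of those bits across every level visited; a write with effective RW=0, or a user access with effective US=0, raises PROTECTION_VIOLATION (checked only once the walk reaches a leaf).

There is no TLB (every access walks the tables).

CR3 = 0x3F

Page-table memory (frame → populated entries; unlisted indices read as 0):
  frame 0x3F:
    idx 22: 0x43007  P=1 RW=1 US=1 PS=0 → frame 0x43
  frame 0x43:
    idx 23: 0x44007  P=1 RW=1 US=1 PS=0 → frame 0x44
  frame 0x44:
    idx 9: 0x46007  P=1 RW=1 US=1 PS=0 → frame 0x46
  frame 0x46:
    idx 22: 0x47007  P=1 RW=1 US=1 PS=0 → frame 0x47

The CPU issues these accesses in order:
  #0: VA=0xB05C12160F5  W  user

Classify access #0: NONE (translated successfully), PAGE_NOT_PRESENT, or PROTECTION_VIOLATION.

Trace:
#0 VA=0xB05C12160F5 (w,user):
  lvl0: tbl 0x3F, slot 22 ⇒ 0x43007 (P1/RW1/US1/PS0)
  lvl1: tbl 0x43, slot 23 ⇒ 0x44007 (P1/RW1/US1/PS0)
  lvl2: tbl 0x44, slot 9 ⇒ 0x46007 (P1/RW1/US1/PS0)
  lvl3: tbl 0x46, slot 22 ⇒ 0x47007 (P1/RW1/US1/PS0)
  → PA=0x470F5  (4 entries read)

Access #0 fault: NONE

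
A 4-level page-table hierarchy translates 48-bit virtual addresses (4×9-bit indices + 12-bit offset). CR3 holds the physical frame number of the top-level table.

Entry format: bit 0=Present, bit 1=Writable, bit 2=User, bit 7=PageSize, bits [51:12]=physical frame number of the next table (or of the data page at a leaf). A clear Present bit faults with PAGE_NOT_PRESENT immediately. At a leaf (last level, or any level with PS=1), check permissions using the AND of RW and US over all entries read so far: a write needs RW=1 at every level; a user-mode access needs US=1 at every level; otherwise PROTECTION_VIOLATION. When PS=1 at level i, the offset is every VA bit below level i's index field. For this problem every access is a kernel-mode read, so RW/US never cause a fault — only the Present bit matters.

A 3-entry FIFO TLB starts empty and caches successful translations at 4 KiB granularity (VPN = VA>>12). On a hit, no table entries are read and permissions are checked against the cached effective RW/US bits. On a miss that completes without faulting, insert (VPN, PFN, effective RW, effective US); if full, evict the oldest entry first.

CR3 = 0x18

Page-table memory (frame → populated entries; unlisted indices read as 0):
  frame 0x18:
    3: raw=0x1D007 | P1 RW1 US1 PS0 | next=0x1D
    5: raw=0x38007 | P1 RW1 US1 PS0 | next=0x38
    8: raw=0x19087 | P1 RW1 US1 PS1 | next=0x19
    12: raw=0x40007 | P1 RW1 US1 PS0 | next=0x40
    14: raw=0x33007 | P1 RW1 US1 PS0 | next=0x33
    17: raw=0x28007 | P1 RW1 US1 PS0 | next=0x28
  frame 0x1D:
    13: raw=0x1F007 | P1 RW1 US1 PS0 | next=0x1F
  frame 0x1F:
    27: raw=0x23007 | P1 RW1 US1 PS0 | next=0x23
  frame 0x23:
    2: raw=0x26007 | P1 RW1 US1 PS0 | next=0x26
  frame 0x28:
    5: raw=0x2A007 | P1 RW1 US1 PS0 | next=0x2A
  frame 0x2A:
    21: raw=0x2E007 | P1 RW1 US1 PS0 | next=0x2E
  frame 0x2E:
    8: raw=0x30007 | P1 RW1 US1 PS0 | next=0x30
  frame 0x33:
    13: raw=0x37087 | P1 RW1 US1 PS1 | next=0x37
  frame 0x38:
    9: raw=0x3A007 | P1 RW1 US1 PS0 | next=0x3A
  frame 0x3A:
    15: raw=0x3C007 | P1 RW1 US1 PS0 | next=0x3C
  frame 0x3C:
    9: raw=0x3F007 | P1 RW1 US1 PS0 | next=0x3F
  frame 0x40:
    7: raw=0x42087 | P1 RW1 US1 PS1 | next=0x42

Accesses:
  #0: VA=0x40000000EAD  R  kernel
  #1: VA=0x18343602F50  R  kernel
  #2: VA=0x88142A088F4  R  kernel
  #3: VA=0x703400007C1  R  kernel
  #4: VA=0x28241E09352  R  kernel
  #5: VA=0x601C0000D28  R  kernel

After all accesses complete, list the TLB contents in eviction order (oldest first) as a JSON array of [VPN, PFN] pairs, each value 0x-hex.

Walk each access:
#0 VA=0x40000000EAD (r,kernel):
  [0] read 0x18 idx=8: raw=0x19087 flags P=1 W=1 U=1 S=1
  ⇒ phys 0x19EAD (huge @L0)  [1 reads]
#1 VA=0x18343602F50 (r,kernel):
  [0] read 0x18 idx=3: raw=0x1D007 flags P=1 W=1 U=1 S=0
  [1] read 0x1D idx=13: raw=0x1F007 flags P=1 W=1 U=1 S=0
  [2] read 0x1F idx=27: raw=0x23007 flags P=1 W=1 U=1 S=0
  [3] read 0x23 idx=2: raw=0x26007 flags P=1 W=1 U=1 S=0
  ⇒ phys 0x26F50  [4 reads]
#2 VA=0x88142A088F4 (r,kernel):
  [0] read 0x18 idx=17: raw=0x28007 flags P=1 W=1 U=1 S=0
  [1] read 0x28 idx=5: raw=0x2A007 flags P=1 W=1 U=1 S=0
  [2] read 0x2A idx=21: raw=0x2E007 flags P=1 W=1 U=1 S=0
  [3] read 0x2E idx=8: raw=0x30007 flags P=1 W=1 U=1 S=0
  ⇒ phys 0x308F4  [4 reads]
#3 VA=0x703400007C1 (r,kernel):
  [0] read 0x18 idx=14: raw=0x33007 flags P=1 W=1 U=1 S=0
  [1] read 0x33 idx=13: raw=0x37087 flags P=1 W=1 U=1 S=1
  ⇒ phys 0x377C1 (huge @L1)  [2 reads]
#4 VA=0x28241E09352 (r,kernel):
  [0] read 0x18 idx=5: raw=0x38007 flags P=1 W=1 U=1 S=0
  [1] read 0x38 idx=9: raw=0x3A007 flags P=1 W=1 U=1 S=0
  [2] read 0x3A idx=15: raw=0x3C007 flags P=1 W=1 U=1 S=0
  [3] read 0x3C idx=9: raw=0x3F007 flags P=1 W=1 U=1 S=0
  ⇒ phys 0x3F352  [4 reads]
#5 VA=0x601C0000D28 (r,kernel):
  [0] read 0x18 idx=12: raw=0x40007 flags P=1 W=1 U=1 S=0
  [1] read 0x40 idx=7: raw=0x42087 flags P=1 W=1 U=1 S=1
  ⇒ phys 0x42D28 (huge @L1)  [2 reads]

TLB: [["0x70340000", "0x37"], ["0x28241E09", "0x3F"], ["0x601C0000", "0x42"]]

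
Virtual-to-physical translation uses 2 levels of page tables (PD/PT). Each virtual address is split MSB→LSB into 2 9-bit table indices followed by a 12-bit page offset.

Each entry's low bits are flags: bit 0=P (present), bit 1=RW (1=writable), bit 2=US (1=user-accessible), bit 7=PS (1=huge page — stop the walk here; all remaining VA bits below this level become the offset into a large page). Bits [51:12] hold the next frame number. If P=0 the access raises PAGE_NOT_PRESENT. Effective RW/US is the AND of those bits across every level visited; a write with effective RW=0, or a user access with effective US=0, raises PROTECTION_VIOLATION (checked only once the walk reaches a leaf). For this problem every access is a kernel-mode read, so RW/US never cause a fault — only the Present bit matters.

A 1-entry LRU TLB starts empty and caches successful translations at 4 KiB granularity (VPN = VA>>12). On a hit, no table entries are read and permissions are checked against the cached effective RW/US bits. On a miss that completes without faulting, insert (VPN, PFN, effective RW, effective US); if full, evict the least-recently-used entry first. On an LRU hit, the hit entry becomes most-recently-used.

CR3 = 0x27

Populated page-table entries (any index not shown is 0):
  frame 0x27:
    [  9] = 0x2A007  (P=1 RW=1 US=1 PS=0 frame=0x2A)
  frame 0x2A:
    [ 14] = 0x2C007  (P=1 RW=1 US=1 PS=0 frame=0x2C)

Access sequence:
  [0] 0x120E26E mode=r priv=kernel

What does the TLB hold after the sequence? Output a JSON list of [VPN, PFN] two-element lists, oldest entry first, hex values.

Per-access translation:
#0 VA=0x120E26E (r,kernel):
  lvl0: tbl 0x27, slot 9 ⇒ 0x2A007 (P1/RW1/US1/PS0)
  lvl1: tbl 0x2A, slot 14 ⇒ 0x2C007 (P1/RW1/US1/PS0)
  ⇒ phys 0x2C26E  [2 reads]

TLB: [["0x120E", "0x2C"]]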